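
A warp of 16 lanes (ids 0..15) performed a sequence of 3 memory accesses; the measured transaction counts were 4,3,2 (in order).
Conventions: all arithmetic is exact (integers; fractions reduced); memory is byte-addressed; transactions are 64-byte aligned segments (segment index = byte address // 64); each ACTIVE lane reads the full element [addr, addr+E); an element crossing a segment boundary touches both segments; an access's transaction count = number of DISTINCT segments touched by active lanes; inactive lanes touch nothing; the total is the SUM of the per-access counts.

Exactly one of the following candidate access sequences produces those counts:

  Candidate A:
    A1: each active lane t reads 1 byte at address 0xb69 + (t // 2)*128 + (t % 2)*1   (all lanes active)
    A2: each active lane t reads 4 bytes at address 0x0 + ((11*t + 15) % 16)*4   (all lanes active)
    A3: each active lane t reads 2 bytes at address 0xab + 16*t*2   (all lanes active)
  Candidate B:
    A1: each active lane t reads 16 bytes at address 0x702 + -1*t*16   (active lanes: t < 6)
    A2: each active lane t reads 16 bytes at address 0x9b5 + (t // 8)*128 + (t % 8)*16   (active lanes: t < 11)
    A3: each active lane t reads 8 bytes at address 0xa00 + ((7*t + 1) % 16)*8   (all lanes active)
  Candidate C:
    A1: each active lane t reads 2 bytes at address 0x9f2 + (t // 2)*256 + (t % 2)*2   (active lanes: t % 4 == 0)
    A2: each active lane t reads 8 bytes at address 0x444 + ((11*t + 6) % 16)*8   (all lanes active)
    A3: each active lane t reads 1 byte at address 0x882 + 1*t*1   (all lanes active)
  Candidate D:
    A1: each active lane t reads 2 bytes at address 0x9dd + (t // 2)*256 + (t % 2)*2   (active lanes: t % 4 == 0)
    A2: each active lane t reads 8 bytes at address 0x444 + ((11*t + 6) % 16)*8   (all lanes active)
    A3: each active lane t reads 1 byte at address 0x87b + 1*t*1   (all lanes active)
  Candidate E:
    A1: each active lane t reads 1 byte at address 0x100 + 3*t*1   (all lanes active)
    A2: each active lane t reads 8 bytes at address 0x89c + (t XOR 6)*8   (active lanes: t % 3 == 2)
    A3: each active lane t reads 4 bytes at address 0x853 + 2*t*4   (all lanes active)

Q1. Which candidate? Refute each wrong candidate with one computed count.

A: A1 gives 8 transactions, not 4
B: A1 gives 3 transactions, not 4
C: A3 gives 1 transaction, not 2
E: A1 gives 1 transaction, not 4
D: all counts match (4,3,2)

Answer: D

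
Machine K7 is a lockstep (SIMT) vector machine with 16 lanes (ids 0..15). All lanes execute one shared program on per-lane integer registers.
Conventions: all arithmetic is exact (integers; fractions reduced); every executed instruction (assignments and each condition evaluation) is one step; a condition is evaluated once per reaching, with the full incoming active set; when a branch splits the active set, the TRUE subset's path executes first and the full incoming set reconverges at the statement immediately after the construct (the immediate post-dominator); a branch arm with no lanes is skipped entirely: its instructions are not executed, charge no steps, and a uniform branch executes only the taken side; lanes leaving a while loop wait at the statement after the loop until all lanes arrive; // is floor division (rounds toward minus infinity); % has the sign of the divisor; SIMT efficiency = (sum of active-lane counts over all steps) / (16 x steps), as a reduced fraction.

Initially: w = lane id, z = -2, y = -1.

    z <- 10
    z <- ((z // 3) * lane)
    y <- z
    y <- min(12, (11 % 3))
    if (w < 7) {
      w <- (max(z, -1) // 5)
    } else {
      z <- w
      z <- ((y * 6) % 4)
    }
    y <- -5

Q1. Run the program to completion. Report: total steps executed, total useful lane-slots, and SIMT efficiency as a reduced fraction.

Answer: 9 steps, 121 useful, 121/144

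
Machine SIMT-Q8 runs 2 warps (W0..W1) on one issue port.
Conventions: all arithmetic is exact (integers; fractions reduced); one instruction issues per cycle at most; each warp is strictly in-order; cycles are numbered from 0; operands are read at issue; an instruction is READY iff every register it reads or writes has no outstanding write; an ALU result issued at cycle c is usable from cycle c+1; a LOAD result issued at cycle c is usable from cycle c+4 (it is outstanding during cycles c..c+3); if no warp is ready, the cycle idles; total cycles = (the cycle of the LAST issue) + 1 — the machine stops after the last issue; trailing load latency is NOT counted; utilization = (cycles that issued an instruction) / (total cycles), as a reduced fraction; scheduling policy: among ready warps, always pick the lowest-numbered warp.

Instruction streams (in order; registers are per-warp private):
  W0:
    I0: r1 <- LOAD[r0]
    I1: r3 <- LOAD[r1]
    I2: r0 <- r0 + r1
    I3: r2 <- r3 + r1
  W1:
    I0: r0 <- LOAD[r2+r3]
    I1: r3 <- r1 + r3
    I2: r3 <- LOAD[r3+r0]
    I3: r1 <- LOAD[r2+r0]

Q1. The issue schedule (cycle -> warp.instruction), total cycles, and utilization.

cycle 0: W0.I0
cycle 1: W1.I0
cycle 2: W1.I1
cycle 3: idle
cycle 4: W0.I1
cycle 5: W0.I2
cycle 6: W1.I2
cycle 7: W1.I3
cycle 8: W0.I3

Answer: 9 cycles, utilization 8/9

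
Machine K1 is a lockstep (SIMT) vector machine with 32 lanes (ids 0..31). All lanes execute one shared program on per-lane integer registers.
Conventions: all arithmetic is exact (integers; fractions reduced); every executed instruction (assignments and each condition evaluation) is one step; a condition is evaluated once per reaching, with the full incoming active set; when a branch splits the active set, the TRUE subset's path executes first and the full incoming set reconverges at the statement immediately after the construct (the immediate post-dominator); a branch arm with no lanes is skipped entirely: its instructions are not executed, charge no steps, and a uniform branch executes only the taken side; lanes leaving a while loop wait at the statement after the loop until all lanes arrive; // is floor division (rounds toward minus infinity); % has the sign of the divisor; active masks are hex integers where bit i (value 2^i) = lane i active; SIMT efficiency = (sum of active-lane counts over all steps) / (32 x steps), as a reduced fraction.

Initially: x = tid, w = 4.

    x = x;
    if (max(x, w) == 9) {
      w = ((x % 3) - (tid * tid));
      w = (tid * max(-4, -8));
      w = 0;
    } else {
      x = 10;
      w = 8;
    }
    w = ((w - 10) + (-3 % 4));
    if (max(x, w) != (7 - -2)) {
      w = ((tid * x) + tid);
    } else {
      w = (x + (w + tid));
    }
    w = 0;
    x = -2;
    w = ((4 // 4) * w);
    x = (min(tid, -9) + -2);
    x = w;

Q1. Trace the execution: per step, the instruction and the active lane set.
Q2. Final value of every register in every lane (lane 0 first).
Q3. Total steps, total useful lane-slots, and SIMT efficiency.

step 0: x <- x                       0xffffffff
step 1: eval (max(x, w) == 9)        0xffffffff
step 2: w <- ((x % 3) - (tid * tid)) 0x00000200
step 3: w <- (tid * max(-4, -8))     0x00000200
step 4: w <- 0                       0x00000200
step 5: x <- 10                      0xfffffdff
step 6: w <- 8                       0xfffffdff
step 7: w <- ((w - 10) + (-3 % 4))   0xffffffff
step 8: eval (max(x, w) != (7 - -2)) 0xffffffff
step 9: w <- ((tid * x) + tid)       0xfffffdff
step 10: w <- (x + (w + tid))         0x00000200
step 11: w <- 0                       0xffffffff
step 12: x <- -2                      0xffffffff
step 13: w <- ((4 // 4) * w)          0xffffffff
step 14: x <- (min(tid, -9) + -2)     0xffffffff
step 15: x <- w                       0xffffffff

Answer: 16 steps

x: 0,0,0,0,0,0,0,0,0,0,0,0,0,0,0,0,0,0,0,0,0,0,0,0,0,0,0,0,0,0,0,0
w: 0,0,0,0,0,0,0,0,0,0,0,0,0,0,0,0,0,0,0,0,0,0,0,0,0,0,0,0,0,0,0,0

steps = 16; useful = 385; efficiency = 385/512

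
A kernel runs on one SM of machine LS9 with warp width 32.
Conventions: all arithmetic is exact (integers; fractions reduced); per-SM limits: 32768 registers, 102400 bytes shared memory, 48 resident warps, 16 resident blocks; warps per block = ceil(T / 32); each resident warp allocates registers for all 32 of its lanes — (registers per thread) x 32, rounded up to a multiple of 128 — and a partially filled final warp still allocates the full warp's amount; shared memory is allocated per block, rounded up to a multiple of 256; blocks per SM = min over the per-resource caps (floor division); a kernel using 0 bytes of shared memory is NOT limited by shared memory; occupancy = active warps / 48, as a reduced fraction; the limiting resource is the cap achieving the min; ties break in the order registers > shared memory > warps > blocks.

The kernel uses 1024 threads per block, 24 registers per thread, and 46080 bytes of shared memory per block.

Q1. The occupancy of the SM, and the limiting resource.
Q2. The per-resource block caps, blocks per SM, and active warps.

Answer: occupancy 2/3, limited by registers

registers: 1 block
shared memory: 2 blocks
warps: 1 block
blocks: 16 blocks

Answer: 1 block, 32 active warps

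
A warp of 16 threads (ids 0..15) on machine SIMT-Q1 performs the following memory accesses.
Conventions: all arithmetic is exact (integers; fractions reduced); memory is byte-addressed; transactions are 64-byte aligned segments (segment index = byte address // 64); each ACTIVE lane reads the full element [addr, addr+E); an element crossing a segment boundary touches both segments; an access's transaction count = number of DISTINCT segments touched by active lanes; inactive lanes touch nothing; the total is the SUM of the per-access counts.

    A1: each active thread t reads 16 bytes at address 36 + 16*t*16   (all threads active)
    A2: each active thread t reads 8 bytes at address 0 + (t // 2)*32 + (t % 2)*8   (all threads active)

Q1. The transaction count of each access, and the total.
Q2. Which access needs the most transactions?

A1: 16 transactions
A2: 4 transactions

Answer: 16,4; total 20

Answer: A1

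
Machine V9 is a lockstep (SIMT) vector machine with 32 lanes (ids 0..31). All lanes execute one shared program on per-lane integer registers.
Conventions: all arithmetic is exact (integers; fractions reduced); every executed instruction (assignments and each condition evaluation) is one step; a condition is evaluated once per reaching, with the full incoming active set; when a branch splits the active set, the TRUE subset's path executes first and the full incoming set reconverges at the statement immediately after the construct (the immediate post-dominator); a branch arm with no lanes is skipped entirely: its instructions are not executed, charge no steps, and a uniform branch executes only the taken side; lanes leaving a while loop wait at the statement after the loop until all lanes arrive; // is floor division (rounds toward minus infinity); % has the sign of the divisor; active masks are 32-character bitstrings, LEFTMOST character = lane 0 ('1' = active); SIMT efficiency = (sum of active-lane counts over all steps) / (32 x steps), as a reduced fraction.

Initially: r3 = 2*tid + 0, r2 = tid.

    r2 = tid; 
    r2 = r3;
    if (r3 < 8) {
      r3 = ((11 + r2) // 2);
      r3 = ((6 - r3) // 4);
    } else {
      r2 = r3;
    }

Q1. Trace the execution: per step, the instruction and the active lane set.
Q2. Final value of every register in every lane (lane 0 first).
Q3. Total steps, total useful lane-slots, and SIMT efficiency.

step 0: r2 <- tid                    11111111111111111111111111111111
step 1: r2 <- r3                     11111111111111111111111111111111
step 2: eval (r3 < 8)                11111111111111111111111111111111
step 3: r3 <- ((11 + r2) // 2)       11110000000000000000000000000000
step 4: r3 <- ((6 - r3) // 4)        11110000000000000000000000000000
step 5: r2 <- r3                     00001111111111111111111111111111

Answer: 6 steps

r3: 0,0,-1,-1,8,10,12,14,16,18,20,22,24,26,28,30,32,34,36,38,40,42,44,46,48,50,52,54,56,58,60,62
r2: 0,2,4,6,8,10,12,14,16,18,20,22,24,26,28,30,32,34,36,38,40,42,44,46,48,50,52,54,56,58,60,62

steps = 6; useful = 132; efficiency = 132/192 = 11/16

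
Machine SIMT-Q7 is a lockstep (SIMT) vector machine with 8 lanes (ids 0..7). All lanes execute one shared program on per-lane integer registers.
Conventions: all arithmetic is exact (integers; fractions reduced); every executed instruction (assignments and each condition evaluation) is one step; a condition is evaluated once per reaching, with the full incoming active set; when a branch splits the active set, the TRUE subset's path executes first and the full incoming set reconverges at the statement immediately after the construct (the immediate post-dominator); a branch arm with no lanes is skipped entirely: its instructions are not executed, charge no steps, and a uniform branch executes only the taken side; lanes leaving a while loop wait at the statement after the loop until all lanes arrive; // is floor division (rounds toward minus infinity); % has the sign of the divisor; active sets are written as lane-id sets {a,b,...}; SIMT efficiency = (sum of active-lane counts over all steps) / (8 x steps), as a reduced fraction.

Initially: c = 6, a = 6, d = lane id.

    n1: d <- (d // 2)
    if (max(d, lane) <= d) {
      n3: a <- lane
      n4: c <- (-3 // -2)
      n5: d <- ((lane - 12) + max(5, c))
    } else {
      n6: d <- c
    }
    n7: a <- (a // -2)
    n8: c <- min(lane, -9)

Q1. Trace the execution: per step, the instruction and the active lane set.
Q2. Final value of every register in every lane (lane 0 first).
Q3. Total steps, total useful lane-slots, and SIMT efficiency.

step 0: d <- (d // 2)                {0,1,2,3,4,5,6,7}
step 1: eval (max(d, lane) <= d)     {0,1,2,3,4,5,6,7}
step 2: a <- lane                    {0}
step 3: c <- (-3 // -2)              {0}
step 4: d <- ((lane - 12) + max(5, c)) {0}
step 5: d <- c                       {1,2,3,4,5,6,7}
step 6: a <- (a // -2)               {0,1,2,3,4,5,6,7}
step 7: c <- min(lane, -9)           {0,1,2,3,4,5,6,7}

Answer: 8 steps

c: -9,-9,-9,-9,-9,-9,-9,-9
a: 0,-3,-3,-3,-3,-3,-3,-3
d: -7,6,6,6,6,6,6,6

steps = 8; useful = 42; efficiency = 42/64 = 21/32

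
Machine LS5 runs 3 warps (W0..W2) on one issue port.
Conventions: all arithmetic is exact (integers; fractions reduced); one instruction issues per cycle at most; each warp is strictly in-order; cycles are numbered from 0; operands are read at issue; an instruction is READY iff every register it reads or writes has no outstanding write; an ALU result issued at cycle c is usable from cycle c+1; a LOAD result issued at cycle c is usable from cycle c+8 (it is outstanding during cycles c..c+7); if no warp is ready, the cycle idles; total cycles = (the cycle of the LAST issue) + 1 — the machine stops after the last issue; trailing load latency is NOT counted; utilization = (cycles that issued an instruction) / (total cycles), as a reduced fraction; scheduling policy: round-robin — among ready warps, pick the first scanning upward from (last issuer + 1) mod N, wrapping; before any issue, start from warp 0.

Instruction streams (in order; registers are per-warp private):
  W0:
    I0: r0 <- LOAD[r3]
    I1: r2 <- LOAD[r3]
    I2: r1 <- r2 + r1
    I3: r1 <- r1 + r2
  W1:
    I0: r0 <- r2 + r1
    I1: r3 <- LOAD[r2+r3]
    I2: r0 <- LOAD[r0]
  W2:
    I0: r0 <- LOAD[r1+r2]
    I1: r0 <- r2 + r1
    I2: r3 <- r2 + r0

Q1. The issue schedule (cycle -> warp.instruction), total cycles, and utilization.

cycle 0: W0.I0
cycle 1: W1.I0
cycle 2: W2.I0
cycle 3: W0.I1
cycle 4: W1.I1
cycle 5: W1.I2
cycle 6: idle
cycle 7: idle
cycle 8: idle
cycle 9: idle
cycle 10: W2.I1
cycle 11: W0.I2
cycle 12: W2.I2
cycle 13: W0.I3

Answer: 14 cycles, utilization 5/7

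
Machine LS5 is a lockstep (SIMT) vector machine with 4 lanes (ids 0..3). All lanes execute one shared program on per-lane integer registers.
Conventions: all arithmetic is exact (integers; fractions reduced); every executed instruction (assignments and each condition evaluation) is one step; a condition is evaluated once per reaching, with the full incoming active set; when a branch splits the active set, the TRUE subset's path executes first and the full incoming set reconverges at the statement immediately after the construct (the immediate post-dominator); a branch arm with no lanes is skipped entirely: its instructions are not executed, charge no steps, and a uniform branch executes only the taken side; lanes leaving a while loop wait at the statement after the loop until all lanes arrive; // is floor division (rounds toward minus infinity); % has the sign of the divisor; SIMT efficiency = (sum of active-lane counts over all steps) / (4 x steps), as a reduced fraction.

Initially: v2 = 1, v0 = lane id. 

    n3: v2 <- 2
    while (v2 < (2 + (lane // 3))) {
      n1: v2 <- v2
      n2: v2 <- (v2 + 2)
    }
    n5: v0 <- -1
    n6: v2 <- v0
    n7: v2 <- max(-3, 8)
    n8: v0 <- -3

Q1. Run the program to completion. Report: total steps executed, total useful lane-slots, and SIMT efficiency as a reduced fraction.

Answer: 9 steps, 27 useful, 3/4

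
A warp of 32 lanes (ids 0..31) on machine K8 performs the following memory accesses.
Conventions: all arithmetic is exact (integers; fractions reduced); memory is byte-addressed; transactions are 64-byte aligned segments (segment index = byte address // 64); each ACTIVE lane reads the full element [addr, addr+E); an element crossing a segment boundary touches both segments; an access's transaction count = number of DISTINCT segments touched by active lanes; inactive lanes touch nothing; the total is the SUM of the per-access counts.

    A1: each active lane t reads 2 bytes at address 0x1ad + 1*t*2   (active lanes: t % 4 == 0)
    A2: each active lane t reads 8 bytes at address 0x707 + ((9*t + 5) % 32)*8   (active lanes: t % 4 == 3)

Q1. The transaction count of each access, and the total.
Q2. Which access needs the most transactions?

A1: 2 transactions
A2: 4 transactions

Answer: 2,4; total 6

Answer: A2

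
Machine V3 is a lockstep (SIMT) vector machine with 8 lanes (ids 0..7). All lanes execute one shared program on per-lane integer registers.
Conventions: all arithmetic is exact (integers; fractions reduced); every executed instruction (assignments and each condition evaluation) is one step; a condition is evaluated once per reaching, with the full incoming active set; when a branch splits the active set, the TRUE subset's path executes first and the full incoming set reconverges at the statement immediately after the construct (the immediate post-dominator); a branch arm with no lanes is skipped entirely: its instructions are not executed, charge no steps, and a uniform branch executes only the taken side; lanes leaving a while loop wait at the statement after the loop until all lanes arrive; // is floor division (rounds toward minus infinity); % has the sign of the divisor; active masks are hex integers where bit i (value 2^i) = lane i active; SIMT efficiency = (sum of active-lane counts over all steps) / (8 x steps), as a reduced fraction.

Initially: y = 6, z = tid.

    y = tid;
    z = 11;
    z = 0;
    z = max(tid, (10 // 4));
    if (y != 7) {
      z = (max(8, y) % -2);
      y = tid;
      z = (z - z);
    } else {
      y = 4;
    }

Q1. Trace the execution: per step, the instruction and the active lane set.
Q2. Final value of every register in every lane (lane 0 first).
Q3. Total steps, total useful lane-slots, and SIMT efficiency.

step 0: y <- tid                     0xff
step 1: z <- 11                      0xff
step 2: z <- 0                       0xff
step 3: z <- max(tid, (10 // 4))     0xff
step 4: eval (y != 7)                0xff
step 5: z <- (max(8, y) % -2)        0x7f
step 6: y <- tid                     0x7f
step 7: z <- (z - z)                 0x7f
step 8: y <- 4                       0x80

Answer: 9 steps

y: 0,1,2,3,4,5,6,4
z: 0,0,0,0,0,0,0,7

steps = 9; useful = 62; efficiency = 62/72 = 31/36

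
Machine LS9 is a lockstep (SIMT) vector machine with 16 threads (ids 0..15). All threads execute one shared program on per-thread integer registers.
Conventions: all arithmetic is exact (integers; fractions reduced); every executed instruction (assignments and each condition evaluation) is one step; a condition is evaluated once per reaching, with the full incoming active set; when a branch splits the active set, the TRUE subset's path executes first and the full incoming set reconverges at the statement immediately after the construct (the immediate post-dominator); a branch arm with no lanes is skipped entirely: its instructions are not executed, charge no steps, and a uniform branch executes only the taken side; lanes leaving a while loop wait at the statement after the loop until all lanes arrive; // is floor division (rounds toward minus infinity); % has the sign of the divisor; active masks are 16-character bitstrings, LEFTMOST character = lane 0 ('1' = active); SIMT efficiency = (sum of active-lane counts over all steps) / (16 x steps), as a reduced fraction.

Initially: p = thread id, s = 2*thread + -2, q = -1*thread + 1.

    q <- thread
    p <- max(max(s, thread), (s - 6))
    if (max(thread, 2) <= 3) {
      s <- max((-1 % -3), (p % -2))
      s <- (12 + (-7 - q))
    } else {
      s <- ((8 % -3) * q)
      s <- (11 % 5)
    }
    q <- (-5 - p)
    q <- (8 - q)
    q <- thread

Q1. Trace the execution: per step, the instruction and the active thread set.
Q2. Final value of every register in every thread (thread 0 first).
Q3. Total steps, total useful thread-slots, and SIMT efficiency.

step 0: q <- thread                  1111111111111111
step 1: p <- max(max(s, thread), (s - 6)) 1111111111111111
step 2: eval (max(thread, 2) <= 3)   1111111111111111
step 3: s <- max((-1 % -3), (p % -2)) 1111000000000000
step 4: s <- (12 + (-7 - q))         1111000000000000
step 5: s <- ((8 % -3) * q)          0000111111111111
step 6: s <- (11 % 5)                0000111111111111
step 7: q <- (-5 - p)                1111111111111111
step 8: q <- (8 - q)                 1111111111111111
step 9: q <- thread                  1111111111111111

Answer: 10 steps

p: 0,1,2,4,6,8,10,12,14,16,18,20,22,24,26,28
s: 5,4,3,2,1,1,1,1,1,1,1,1,1,1,1,1
q: 0,1,2,3,4,5,6,7,8,9,10,11,12,13,14,15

steps = 10; useful = 128; efficiency = 128/160 = 4/5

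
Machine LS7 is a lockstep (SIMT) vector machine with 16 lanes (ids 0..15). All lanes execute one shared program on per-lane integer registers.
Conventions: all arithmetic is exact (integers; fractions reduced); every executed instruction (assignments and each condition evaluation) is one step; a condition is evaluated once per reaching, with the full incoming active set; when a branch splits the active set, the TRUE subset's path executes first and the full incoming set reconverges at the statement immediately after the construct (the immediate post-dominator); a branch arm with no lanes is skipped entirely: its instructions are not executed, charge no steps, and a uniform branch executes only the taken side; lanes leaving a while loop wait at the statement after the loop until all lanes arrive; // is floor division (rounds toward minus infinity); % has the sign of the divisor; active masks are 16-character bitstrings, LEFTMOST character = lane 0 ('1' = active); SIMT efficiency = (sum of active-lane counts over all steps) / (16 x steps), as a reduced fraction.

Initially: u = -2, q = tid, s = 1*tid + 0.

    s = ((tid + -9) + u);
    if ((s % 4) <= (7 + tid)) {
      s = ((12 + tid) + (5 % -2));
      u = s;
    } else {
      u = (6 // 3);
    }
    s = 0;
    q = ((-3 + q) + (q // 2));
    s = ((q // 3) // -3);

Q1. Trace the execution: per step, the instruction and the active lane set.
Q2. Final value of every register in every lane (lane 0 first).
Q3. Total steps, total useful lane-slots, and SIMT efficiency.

step 0: s <- ((tid + -9) + u)        1111111111111111
step 1: eval ((s % 4) <= (7 + tid))  1111111111111111
step 2: s <- ((12 + tid) + (5 % -2)) 1111111111111111
step 3: u <- s                       1111111111111111
step 4: s <- 0                       1111111111111111
step 5: q <- ((-3 + q) + (q // 2))   1111111111111111
step 6: s <- ((q // 3) // -3)        1111111111111111

Answer: 7 steps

u: 11,12,13,14,15,16,17,18,19,20,21,22,23,24,25,26
q: -3,-2,0,1,3,4,6,7,9,10,12,13,15,16,18,19
s: 0,0,0,0,-1,-1,-1,-1,-1,-1,-2,-2,-2,-2,-2,-2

steps = 7; useful = 112; efficiency = 112/112 = 1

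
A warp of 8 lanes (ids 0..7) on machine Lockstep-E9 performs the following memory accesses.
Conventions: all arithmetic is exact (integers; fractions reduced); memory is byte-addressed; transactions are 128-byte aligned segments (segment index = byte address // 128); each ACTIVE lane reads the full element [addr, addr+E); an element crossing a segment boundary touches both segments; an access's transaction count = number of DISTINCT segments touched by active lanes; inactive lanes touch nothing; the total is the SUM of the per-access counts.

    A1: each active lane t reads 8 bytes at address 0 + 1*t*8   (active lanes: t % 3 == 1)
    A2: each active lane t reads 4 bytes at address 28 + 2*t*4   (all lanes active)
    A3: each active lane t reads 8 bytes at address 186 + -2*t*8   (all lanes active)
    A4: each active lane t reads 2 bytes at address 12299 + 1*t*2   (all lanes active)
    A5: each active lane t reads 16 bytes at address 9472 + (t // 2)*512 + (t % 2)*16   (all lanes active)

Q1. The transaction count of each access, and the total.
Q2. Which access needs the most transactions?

A1: 1 transaction
A2: 1 transaction
A3: 2 transactions
A4: 1 transaction
A5: 4 transactions

Answer: 1,1,2,1,4; total 9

Answer: A5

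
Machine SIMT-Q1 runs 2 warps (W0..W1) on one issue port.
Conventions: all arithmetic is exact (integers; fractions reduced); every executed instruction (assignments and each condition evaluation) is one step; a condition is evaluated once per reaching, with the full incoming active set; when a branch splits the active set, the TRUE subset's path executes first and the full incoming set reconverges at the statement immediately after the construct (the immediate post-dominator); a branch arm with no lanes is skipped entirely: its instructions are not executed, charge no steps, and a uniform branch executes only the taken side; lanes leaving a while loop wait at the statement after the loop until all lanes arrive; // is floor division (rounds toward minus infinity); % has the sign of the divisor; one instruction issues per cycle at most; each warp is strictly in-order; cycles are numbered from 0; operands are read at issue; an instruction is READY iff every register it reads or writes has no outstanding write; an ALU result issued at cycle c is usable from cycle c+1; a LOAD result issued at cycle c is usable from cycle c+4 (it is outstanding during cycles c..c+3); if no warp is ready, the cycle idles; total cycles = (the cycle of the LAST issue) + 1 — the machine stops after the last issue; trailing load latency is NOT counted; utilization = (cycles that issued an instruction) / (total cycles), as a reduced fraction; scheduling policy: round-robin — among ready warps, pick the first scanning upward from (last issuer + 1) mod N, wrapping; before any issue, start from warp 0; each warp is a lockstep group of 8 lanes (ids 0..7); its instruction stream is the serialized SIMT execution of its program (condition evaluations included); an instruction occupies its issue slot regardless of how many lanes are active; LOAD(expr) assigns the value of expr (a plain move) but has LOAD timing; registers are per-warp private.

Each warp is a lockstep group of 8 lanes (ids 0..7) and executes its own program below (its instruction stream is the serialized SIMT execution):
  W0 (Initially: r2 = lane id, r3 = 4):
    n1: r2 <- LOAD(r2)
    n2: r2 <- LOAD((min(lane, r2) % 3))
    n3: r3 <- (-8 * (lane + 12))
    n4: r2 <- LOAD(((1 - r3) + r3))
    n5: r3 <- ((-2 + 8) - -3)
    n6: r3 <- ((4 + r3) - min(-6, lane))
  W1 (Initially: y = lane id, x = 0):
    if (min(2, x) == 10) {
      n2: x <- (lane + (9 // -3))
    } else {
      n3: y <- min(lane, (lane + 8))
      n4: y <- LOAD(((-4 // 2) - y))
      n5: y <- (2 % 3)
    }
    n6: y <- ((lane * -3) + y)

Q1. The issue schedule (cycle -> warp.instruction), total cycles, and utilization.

cycle 0: W0.I0
cycle 1: W1.I0
cycle 2: W1.I1
cycle 3: W1.I2
cycle 4: W0.I1
cycle 5: W0.I2
cycle 6: idle
cycle 7: W1.I3
cycle 8: W0.I3
cycle 9: W1.I4
cycle 10: W0.I4
cycle 11: W0.I5

Answer: 12 cycles, utilization 11/12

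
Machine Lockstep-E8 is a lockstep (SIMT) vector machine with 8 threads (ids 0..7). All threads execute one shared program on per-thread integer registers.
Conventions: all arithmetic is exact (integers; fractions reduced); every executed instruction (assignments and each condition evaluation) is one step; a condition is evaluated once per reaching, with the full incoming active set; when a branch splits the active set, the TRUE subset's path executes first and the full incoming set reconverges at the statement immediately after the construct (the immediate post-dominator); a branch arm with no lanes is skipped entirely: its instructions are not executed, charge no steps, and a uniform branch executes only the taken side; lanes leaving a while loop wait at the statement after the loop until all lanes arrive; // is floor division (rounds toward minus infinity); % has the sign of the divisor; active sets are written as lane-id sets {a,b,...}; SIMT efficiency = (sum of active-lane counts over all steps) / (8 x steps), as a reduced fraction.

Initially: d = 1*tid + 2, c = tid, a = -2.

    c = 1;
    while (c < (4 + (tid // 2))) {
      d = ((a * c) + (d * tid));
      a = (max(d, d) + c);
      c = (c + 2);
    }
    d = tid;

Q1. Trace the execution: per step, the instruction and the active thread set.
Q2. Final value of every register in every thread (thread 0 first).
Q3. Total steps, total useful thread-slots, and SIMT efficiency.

step 0: c <- 1                       {0,1,2,3,4,5,6,7}
step 1: eval (c < (4 + (tid // 2)))  {0,1,2,3,4,5,6,7}
step 2: d <- ((a * c) + (d * tid))   {0,1,2,3,4,5,6,7}
step 3: a <- (max(d, d) + c)         {0,1,2,3,4,5,6,7}
step 4: c <- (c + 2)                 {0,1,2,3,4,5,6,7}
step 5: eval (c < (4 + (tid // 2)))  {0,1,2,3,4,5,6,7}
step 6: d <- ((a * c) + (d * tid))   {0,1,2,3,4,5,6,7}
step 7: a <- (max(d, d) + c)         {0,1,2,3,4,5,6,7}
step 8: c <- (c + 2)                 {0,1,2,3,4,5,6,7}
step 9: eval (c < (4 + (tid // 2)))  {0,1,2,3,4,5,6,7}
step 10: d <- ((a * c) + (d * tid))   {4,5,6,7}
step 11: a <- (max(d, d) + c)         {4,5,6,7}
step 12: c <- (c + 2)                 {4,5,6,7}
step 13: eval (c < (4 + (tid // 2)))  {4,5,6,7}
step 14: d <- tid                     {0,1,2,3,4,5,6,7}

Answer: 15 steps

d: 0,1,2,3,4,5,6,7
c: 5,5,5,5,7,7,7,7
a: 0,10,36,84,1433,2690,4607,7376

steps = 15; useful = 104; efficiency = 104/120 = 13/15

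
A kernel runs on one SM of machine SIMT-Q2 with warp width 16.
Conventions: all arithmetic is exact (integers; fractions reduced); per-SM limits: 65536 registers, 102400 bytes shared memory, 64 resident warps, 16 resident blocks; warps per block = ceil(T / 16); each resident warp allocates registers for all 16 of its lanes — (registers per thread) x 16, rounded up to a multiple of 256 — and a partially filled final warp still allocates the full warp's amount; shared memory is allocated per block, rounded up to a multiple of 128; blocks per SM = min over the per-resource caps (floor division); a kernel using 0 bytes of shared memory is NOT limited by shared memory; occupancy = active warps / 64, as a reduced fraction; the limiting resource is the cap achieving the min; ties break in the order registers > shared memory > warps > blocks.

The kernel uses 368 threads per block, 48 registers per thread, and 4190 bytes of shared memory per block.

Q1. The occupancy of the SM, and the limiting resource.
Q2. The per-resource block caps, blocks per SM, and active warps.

Answer: occupancy 23/32, limited by warps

registers: 3 blocks
shared memory: 24 blocks
warps: 2 blocks
blocks: 16 blocks

Answer: 2 blocks, 46 active warps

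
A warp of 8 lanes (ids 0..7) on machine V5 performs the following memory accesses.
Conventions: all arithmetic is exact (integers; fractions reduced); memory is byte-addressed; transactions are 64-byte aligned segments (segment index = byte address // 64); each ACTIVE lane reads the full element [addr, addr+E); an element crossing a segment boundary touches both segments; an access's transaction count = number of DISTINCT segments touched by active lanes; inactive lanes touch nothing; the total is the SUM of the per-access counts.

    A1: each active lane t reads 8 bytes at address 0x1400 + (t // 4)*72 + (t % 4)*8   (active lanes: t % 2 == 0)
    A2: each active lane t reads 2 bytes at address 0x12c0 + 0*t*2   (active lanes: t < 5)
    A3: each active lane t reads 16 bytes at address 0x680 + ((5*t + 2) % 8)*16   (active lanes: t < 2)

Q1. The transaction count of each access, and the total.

A1: 2 transactions
A2: 1 transaction
A3: 2 transactions

Answer: 2,1,2; total 5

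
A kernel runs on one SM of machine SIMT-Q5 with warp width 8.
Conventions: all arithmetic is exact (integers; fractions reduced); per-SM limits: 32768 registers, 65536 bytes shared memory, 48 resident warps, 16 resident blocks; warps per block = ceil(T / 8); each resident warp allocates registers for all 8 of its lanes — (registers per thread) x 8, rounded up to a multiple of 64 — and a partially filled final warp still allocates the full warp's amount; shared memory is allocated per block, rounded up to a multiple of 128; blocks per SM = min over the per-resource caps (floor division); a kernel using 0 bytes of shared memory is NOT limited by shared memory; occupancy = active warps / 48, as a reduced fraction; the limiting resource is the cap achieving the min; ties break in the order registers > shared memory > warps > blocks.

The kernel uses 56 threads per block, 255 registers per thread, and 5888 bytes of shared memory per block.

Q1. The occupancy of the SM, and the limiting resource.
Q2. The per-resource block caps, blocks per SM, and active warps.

Answer: occupancy 7/24, limited by registers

registers: 2 blocks
shared memory: 11 blocks
warps: 6 blocks
blocks: 16 blocks

Answer: 2 blocks, 14 active warps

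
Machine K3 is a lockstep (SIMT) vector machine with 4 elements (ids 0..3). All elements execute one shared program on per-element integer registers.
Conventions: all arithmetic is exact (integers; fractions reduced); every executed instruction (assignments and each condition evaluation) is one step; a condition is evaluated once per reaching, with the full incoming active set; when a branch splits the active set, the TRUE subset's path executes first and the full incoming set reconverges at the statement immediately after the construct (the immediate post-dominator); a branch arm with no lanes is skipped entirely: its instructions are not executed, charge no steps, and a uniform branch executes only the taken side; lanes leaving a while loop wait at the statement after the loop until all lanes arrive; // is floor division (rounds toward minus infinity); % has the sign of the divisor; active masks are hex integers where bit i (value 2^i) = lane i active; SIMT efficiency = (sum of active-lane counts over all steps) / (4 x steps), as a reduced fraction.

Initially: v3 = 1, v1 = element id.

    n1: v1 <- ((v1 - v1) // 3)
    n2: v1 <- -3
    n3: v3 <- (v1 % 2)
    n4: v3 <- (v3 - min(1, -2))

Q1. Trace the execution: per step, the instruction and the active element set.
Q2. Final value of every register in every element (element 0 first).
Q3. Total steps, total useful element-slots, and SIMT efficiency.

step 0: v1 <- ((v1 - v1) // 3)       0xf
step 1: v1 <- -3                     0xf
step 2: v3 <- (v1 % 2)               0xf
step 3: v3 <- (v3 - min(1, -2))      0xf

Answer: 4 steps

v3: 3,3,3,3
v1: -3,-3,-3,-3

steps = 4; useful = 16; efficiency = 16/16 = 1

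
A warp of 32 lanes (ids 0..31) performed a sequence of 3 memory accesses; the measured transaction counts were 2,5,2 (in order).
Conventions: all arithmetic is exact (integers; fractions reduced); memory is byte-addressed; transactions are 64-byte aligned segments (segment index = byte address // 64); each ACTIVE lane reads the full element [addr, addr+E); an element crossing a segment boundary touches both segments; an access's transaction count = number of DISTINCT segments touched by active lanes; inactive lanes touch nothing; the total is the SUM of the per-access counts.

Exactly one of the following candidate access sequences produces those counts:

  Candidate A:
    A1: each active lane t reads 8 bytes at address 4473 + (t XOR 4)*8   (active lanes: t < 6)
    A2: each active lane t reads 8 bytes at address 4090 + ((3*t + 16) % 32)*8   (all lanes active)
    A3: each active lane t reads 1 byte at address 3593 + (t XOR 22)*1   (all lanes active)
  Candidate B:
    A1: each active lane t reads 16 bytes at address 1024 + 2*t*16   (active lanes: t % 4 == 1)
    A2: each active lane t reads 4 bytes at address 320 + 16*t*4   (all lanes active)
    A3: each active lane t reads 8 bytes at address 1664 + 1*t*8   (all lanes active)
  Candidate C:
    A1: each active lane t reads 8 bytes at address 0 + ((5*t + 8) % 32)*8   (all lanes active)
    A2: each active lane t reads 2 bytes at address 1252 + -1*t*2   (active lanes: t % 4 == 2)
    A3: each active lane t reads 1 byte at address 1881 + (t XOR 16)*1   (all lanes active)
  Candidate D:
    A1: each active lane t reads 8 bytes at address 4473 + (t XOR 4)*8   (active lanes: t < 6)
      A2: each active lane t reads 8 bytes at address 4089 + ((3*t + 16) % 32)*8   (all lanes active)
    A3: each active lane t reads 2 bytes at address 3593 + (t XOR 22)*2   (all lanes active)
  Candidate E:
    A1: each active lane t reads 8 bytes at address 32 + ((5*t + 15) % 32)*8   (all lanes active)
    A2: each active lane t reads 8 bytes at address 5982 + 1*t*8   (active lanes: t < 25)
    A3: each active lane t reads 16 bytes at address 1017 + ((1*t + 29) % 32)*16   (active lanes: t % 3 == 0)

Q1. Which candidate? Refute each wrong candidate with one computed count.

A: A3 gives 1 transaction, not 2
B: A1 gives 8 transactions, not 2
C: A1 gives 4 transactions, not 2
E: A1 gives 5 transactions, not 2
D: all counts match (2,5,2)

Answer: D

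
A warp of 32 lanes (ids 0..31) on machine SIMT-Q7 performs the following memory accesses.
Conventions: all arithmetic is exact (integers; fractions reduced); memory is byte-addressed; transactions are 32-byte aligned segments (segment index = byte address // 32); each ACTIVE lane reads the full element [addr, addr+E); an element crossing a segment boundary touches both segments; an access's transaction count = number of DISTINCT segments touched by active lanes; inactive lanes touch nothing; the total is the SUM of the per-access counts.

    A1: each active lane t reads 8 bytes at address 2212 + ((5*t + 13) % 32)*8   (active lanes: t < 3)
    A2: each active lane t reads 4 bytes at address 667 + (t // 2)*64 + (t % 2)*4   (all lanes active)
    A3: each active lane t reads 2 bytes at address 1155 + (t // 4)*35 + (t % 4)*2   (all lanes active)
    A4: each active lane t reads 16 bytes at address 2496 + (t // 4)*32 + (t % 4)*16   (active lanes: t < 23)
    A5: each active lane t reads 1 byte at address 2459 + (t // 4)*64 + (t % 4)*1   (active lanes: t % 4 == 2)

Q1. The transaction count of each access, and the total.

A1: 4 transactions
A2: 32 transactions
A3: 8 transactions
A4: 7 transactions
A5: 8 transactions

Answer: 4,32,8,7,8; total 59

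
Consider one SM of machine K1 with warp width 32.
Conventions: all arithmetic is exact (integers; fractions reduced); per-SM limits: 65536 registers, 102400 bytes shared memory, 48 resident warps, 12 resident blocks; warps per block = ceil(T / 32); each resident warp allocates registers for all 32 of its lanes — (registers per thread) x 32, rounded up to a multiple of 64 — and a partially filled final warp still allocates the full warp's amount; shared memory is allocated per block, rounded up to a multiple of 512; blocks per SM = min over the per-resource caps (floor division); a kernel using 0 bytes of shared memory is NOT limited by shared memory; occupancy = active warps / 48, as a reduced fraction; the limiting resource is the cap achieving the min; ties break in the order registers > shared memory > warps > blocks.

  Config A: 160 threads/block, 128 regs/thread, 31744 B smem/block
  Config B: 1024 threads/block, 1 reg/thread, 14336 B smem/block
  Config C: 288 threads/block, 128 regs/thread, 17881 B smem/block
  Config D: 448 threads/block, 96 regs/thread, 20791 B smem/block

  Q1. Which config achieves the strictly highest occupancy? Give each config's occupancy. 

occupancies: A 5/16, B 2/3, C 3/16, D 7/24

Answer: B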